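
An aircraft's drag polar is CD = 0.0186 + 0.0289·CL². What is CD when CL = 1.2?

CD = 0.0186 + 0.0289 × 1.2² = 0.0186 + 0.04162 = 0.0602

CD = 0.0602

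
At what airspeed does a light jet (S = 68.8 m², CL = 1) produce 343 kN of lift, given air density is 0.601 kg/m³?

L = ½ρv²S·CL ⇒ v = √(2L/(ρ·S·CL))
v = √(2 × 3.43×10^5 / (0.601 × 68.8 × 1)) = √16590 = 129 m/s

v = 129 m/s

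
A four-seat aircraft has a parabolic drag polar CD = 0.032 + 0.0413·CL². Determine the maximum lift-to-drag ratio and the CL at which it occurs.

(L/D)max = 13.8, at CL = 0.88

For CD = CD0 + K·CL², (L/D)max occurs at CL* = √(CD0/K) and equals 1/(2√(K·CD0)).
(L/D)max = 1/(2√(0.0413 × 0.032)) = 1/(2 × 0.03635) = 13.8
CL* = √(0.032/0.0413) = 0.88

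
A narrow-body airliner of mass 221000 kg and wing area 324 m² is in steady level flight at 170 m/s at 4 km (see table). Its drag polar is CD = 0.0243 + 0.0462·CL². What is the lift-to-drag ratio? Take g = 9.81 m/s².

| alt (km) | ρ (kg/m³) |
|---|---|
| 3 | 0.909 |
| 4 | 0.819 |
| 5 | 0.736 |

At 4 km, from the table: ρ = 0.819 kg/m³.
Level flight ⇒ L = W = m·g = 221000 × 9.81 = 2.168×10^6 N.
Dynamic pressure q = 0.5 × 0.819 × 170² = 11830 Pa.
Required CL = L/(qS) = 2.168×10^6/(11830·324) = 0.5654.
CD = 0.0243 + 0.0462 × 0.5654² = 0.03907.
L/D = CL/CD = 0.5654 / 0.03907 = 14.5

L/D = 14.5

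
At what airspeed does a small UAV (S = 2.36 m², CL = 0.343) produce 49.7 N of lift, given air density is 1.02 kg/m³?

v = 11 m/s

L = ½ρv²S·CL ⇒ v = √(2L/(ρ·S·CL))
v = √(2 × 49.7 / (1.02 × 2.36 × 0.343)) = √120.4 = 11 m/s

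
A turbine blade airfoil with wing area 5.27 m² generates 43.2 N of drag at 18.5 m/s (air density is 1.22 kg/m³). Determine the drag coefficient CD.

From D = ½ρv²S·CD, rearranging gives CD = 2D/(ρv²S).
CD = 2 × 43.2 / (1.22 × 18.5² × 5.27) = 0.0393

CD = 0.0393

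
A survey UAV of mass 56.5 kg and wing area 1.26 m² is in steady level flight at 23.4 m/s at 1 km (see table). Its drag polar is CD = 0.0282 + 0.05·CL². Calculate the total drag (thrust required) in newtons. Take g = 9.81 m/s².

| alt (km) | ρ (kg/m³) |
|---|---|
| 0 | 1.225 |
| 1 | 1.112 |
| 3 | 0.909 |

At 1 km, from the table: ρ = 1.112 kg/m³.
Level flight ⇒ L = W = m·g = 56.5 × 9.81 = 554.26 N.
Dynamic pressure q = 0.5 × 1.112 × 23.4² = 304.4 Pa.
CL = W/(q·S) = 554.26 / (304.4 × 1.26) = 1.445.
CD = 0.0282 + 0.05 × 1.445² = 0.1326.
D = q·S·CD = 304.4 × 1.26 × 0.1326 = 50.86 N

D = 50.9 N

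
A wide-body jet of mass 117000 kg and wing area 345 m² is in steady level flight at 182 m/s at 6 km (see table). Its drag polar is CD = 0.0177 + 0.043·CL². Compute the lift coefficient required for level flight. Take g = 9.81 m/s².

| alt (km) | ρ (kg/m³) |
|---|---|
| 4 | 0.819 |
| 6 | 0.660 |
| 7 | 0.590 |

At 6 km, from the table: ρ = 0.660 kg/m³.
Level flight ⇒ L = W = m·g = 117000 × 9.81 = 1.1478×10^6 N.
q = ½ρv² = ½ × 0.66 × 182² = 10930 Pa.
CL = W/(q·S) = 1.1478×10^6 / (10930 × 345) = 0.3044.

CL = 0.304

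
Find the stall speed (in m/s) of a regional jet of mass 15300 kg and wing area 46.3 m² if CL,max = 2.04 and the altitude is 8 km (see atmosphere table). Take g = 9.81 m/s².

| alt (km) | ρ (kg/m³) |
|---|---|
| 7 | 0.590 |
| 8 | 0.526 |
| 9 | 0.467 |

At 8 km, from the table: ρ = 0.526 kg/m³.
Stall occurs when L = W at CL,max. W = mg = 15300 × 9.81 = 1.501×10^5 N.
V_stall = √(2W/(ρ·S·CL,max)) = √(2 × 1.501×10^5 / (0.526 × 46.3 × 2.04))
V_stall = √6042 = 77.7 m/s

V_stall = 77.7 m/s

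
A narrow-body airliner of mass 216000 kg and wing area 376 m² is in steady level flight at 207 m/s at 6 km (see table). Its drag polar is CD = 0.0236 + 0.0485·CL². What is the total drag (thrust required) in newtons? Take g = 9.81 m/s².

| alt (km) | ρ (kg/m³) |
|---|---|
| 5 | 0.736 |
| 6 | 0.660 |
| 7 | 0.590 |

D = 1.66×10^5 N

At 6 km, from the table: ρ = 0.660 kg/m³.
In steady level flight, lift balances weight: W = mg = 216000 × 9.81 = 2.119×10^6 N.
Dynamic pressure q = 0.5 × 0.66 × 207² = 14140 Pa.
CL = W/(q·S) = 2.119×10^6 / (14140 × 376) = 0.3985.
CD = 0.0236 + 0.0485 × 0.3985² = 0.0313.
D = q·S·CD = 14140 × 376 × 0.0313 = 1.664×10^5 N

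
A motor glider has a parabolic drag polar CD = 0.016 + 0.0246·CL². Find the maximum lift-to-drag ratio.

For CD = CD0 + K·CL², (L/D)max occurs at CL* = √(CD0/K) and equals 1/(2√(K·CD0)).
(L/D)max = 1/(2√(0.0246 × 0.016)) = 1/(2 × 0.01984) = 25.2

(L/D)max = 25.2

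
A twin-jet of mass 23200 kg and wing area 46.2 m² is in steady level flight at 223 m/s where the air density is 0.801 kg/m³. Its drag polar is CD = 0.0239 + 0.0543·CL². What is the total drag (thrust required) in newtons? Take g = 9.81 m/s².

D = 25000 N

Weight W = mg = 23200 × 9.81 = 2.2759×10^5 N; in level flight L = W.
q = ½ρv² = ½ × 0.801 × 223² = 19920 Pa.
CL = 2W/(ρv²S) = 2×2.2759×10^5/(0.801×223²×46.2) = 0.2473.
CD = 0.0239 + 0.0543 × 0.2473² = 0.02722.
D = q·S·CD = 19920 × 46.2 × 0.02722 = 25050 N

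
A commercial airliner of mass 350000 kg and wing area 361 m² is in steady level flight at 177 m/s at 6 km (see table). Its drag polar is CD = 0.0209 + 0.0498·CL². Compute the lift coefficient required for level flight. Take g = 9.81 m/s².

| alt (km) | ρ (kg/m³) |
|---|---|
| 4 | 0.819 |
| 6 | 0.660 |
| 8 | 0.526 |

CL = 0.92

At 6 km, from the table: ρ = 0.660 kg/m³.
Level flight ⇒ L = W = m·g = 350000 × 9.81 = 3.4335×10^6 N.
Dynamic pressure q = 0.5 × 0.66 × 177² = 10340 Pa.
CL = W/(q·S) = 3.4335×10^6 / (10340 × 361) = 0.92.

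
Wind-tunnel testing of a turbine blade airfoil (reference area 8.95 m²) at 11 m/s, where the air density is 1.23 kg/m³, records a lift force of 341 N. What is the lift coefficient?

CL = 0.512

From L = ½ρv²S·CL, rearranging gives CL = 2L/(ρv²S).
CL = 2 × 341 / (1.23 × 11² × 8.95) = 0.512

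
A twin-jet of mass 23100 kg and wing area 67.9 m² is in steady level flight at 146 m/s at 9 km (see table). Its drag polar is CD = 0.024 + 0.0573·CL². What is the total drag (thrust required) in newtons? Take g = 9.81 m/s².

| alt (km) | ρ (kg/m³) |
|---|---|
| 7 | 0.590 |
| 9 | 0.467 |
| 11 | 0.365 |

D = 16800 N

At 9 km, from the table: ρ = 0.467 kg/m³.
Weight W = mg = 23100 × 9.81 = 2.2661×10^5 N; in level flight L = W.
Dynamic pressure q = 0.5 × 0.467 × 146² = 4977 Pa.
CL = W/(q·S) = 2.2661×10^5 / (4977 × 67.9) = 0.6705.
CD = 0.024 + 0.0573 × 0.6705² = 0.04976.
D = q·S·CD = 4977 × 67.9 × 0.04976 = 16820 N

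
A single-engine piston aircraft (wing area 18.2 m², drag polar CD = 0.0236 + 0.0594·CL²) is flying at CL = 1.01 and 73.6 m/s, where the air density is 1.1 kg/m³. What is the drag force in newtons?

D = 4570 N

CD = 0.0236 + 0.0594 × 1.01² = 0.08419
D = ½ρv²S·CD = ½ × 1.1 × 73.6² × 18.2 × 0.08419 = 4570 N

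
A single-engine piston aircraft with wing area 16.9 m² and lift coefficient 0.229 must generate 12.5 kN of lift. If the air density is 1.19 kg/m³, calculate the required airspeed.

L = ½ρv²S·CL ⇒ v = √(2L/(ρ·S·CL))
v = √(2 × 12500 / (1.19 × 16.9 × 0.229)) = √5428 = 73.7 m/s

v = 73.7 m/s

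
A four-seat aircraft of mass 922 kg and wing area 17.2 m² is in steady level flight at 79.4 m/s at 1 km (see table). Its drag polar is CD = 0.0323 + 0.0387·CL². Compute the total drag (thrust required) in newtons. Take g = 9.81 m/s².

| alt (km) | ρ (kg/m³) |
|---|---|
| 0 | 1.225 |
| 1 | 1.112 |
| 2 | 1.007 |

D = 2000 N

At 1 km, from the table: ρ = 1.112 kg/m³.
Level flight ⇒ L = W = m·g = 922 × 9.81 = 9044.8 N.
Dynamic pressure q = 0.5 × 1.112 × 79.4² = 3505 Pa.
CL = 2W/(ρv²S) = 2×9044.8/(1.112×79.4²×17.2) = 0.15.
CD = 0.0323 + 0.0387 × 0.15² = 0.03317.
D = q·S·CD = 3505 × 17.2 × 0.03317 = 2000 N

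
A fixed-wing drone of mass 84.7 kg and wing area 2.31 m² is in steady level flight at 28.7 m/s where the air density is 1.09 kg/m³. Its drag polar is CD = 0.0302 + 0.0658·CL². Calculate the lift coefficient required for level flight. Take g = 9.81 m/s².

Level flight ⇒ L = W = m·g = 84.7 × 9.81 = 830.91 N.
Dynamic pressure q = 0.5 × 1.09 × 28.7² = 448.9 Pa.
CL = 2W/(ρv²S) = 2×830.91/(1.09×28.7²×2.31) = 0.8013.

CL = 0.801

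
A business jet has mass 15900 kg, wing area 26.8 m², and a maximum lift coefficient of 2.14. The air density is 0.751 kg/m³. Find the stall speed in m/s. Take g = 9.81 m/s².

Stall occurs when L = W at CL,max. W = mg = 15900 × 9.81 = 1.56×10^5 N.
V_stall = √(2W/(ρ·S·CL,max)) = √(2 × 1.56×10^5 / (0.751 × 26.8 × 2.14))
V_stall = √7243 = 85.1 m/s

V_stall = 85.1 m/s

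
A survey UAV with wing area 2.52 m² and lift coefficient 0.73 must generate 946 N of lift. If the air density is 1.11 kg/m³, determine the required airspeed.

L = ½ρv²S·CL ⇒ v = √(2L/(ρ·S·CL))
v = √(2 × 946 / (1.11 × 2.52 × 0.73)) = √926.6 = 30.4 m/s

v = 30.4 m/s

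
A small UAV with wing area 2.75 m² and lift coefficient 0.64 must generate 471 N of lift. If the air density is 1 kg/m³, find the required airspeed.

v = 23.1 m/s

L = ½ρv²S·CL ⇒ v = √(2L/(ρ·S·CL))
v = √(2 × 471 / (1 × 2.75 × 0.64)) = √535.2 = 23.1 m/s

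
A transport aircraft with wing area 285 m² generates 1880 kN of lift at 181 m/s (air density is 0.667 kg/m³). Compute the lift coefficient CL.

CL = 0.604

From L = ½ρv²S·CL, rearranging gives CL = 2L/(ρv²S).
CL = 2 × 1.88×10^6 / (0.667 × 181² × 285) = 0.604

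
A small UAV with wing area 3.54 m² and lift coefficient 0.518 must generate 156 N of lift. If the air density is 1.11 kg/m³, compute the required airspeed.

v = 12.4 m/s

L = ½ρv²S·CL ⇒ v = √(2L/(ρ·S·CL))
v = √(2 × 156 / (1.11 × 3.54 × 0.518)) = √153.3 = 12.4 m/s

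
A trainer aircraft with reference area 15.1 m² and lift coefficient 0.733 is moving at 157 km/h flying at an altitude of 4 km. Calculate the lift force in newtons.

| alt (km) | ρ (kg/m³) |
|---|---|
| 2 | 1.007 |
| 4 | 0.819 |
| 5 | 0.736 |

At 4 km, from the table: ρ = 0.819 kg/m³.
Convert speed: v = 157 km/h ÷ 3.6 = 43.61 m/s.
Dynamic pressure q = ½ρv² = ½ × 0.819 × 43.61² = 778.8 Pa.
L = q·S·CL = 778.8 × 15.1 × 0.733 = 8620 N ≈ 8.62 kN

L = 8620 N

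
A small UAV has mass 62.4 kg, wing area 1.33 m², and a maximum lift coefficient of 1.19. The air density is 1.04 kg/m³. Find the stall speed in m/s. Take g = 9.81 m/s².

V_stall = 27.3 m/s

At stall, lift equals weight: L = W = m·g = 62.4 × 9.81 = 612.1 N.
V_stall = √(2W/(ρ·S·CL,max)) = √(2 × 612.1 / (1.04 × 1.33 × 1.19))
V_stall = √743.8 = 27.3 m/s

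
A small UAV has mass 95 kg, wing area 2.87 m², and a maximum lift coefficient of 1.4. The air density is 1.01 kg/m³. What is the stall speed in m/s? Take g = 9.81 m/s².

At stall, lift equals weight: L = W = m·g = 95 × 9.81 = 932 N.
V_stall = √(2W/(ρ·S·CL,max)) = √(2 × 932 / (1.01 × 2.87 × 1.4))
V_stall = √459.3 = 21.4 m/s

V_stall = 21.4 m/s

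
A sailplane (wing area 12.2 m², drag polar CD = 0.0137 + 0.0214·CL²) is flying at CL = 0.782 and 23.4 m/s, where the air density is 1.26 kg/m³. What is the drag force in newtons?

D = 113 N

CD = 0.0137 + 0.0214 × 0.782² = 0.02679
D = ½ρv²S·CD = ½ × 1.26 × 23.4² × 12.2 × 0.02679 = 113 N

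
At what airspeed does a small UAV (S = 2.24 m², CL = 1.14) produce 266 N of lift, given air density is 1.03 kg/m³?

L = ½ρv²S·CL ⇒ v = √(2L/(ρ·S·CL))
v = √(2 × 266 / (1.03 × 2.24 × 1.14)) = √202.3 = 14.2 m/s

v = 14.2 m/s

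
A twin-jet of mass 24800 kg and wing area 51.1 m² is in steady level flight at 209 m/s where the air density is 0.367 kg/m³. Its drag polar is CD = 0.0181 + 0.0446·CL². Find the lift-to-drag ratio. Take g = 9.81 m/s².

L/D = 17.6

In steady level flight, lift balances weight: W = mg = 24800 × 9.81 = 2.4329×10^5 N.
q = ½ρv² = ½ × 0.367 × 209² = 8015 Pa.
CL = W/(q·S) = 2.4329×10^5 / (8015 × 51.1) = 0.594.
CD = 0.0181 + 0.0446 × 0.594² = 0.03384.
L/D = CL/CD = 0.594 / 0.03384 = 17.6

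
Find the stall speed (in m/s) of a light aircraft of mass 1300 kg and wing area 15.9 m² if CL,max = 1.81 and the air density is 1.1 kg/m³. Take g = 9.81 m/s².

V_stall = 28.4 m/s

Stall occurs when L = W at CL,max. W = mg = 1300 × 9.81 = 12750 N.
From L = ½ρV²S·CL,max = W: V_stall = √(2W/(ρSCL,max)) = √(2·12750/(1.1·15.9·1.81))
V_stall = √805.7 = 28.4 m/s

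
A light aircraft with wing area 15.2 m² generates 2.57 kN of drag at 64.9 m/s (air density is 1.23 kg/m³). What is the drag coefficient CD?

CD = 0.0653

From D = ½ρv²S·CD, rearranging gives CD = 2D/(ρv²S).
CD = 2 × 2570 / (1.23 × 64.9² × 15.2) = 0.0653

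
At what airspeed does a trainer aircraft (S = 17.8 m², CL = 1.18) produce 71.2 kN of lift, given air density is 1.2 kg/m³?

L = ½ρv²S·CL ⇒ v = √(2L/(ρ·S·CL))
v = √(2 × 71200 / (1.2 × 17.8 × 1.18)) = √5650 = 75.2 m/s

v = 75.2 m/s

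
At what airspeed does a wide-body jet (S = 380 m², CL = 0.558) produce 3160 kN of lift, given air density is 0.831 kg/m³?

L = ½ρv²S·CL ⇒ v = √(2L/(ρ·S·CL))
v = √(2 × 3.16×10^6 / (0.831 × 380 × 0.558)) = √35870 = 189 m/s

v = 189 m/s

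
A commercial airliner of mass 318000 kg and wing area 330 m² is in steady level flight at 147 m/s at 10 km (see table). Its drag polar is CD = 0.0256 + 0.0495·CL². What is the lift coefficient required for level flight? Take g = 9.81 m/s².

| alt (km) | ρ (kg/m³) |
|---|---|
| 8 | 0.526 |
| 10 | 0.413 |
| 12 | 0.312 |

CL = 2.12

At 10 km, from the table: ρ = 0.413 kg/m³.
Weight W = mg = 318000 × 9.81 = 3.1196×10^6 N; in level flight L = W.
q = ½ρv² = ½ × 0.413 × 147² = 4462 Pa.
CL = 2W/(ρv²S) = 2×3.1196×10^6/(0.413×147²×330) = 2.118.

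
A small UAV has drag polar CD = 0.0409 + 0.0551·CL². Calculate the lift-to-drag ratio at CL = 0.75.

CD = 0.0409 + 0.0551 × 0.75² = 0.07189
L/D = CL/CD = 0.75 / 0.07189 = 10.4

L/D = 10.4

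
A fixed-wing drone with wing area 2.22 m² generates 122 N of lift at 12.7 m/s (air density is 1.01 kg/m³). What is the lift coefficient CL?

From L = ½ρv²S·CL, rearranging gives CL = 2L/(ρv²S).
CL = 2 × 122 / (1.01 × 12.7² × 2.22) = 0.675

CL = 0.675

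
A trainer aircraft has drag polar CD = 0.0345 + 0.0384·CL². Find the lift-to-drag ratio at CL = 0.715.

L/D = 13.2

CD = 0.0345 + 0.0384 × 0.715² = 0.05413
L/D = CL/CD = 0.715 / 0.05413 = 13.2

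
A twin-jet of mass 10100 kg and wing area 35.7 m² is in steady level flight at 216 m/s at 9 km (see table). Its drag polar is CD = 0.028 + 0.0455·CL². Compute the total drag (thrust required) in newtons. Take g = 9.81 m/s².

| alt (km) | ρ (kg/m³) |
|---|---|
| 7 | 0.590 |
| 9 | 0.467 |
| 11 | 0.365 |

D = 12000 N

At 9 km, from the table: ρ = 0.467 kg/m³.
Level flight ⇒ L = W = m·g = 10100 × 9.81 = 99081 N.
q = ½ρv² = ½ × 0.467 × 216² = 10890 Pa.
CL = W/(q·S) = 99081 / (10890 × 35.7) = 0.2548.
CD = 0.028 + 0.0455 × 0.2548² = 0.03095.
D = q·S·CD = 10890 × 35.7 × 0.03095 = 12040 N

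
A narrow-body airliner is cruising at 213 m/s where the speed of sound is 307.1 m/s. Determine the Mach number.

M = v/a = 213 / 307.1 = 0.694

M = 0.694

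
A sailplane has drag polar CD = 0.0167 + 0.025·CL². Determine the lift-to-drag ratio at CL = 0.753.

L/D = 24.4

CD = 0.0167 + 0.025 × 0.753² = 0.03088
L/D = CL/CD = 0.753 / 0.03088 = 24.4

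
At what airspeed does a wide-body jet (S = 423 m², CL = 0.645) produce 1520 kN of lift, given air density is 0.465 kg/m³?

L = ½ρv²S·CL ⇒ v = √(2L/(ρ·S·CL))
v = √(2 × 1.52×10^6 / (0.465 × 423 × 0.645)) = √23960 = 155 m/s

v = 155 m/s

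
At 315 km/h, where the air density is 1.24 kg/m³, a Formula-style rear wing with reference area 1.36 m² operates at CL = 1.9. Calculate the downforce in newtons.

Convert speed: v = 315 km/h ÷ 3.6 = 87.5 m/s.
Dynamic pressure q = ½ρv² = ½ × 1.24 × 87.5² = 4747 Pa.
L = q·S·CL = 4747 × 1.36 × 1.9 = 12300 N ≈ 12.3 kN

L = 12300 N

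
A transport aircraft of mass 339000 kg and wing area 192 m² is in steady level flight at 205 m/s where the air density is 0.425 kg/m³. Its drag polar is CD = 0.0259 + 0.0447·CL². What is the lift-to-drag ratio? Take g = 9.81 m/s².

L/D = 9.99

Level flight ⇒ L = W = m·g = 339000 × 9.81 = 3.3256×10^6 N.
q = ½ρv² = ½ × 0.425 × 205² = 8930 Pa.
Required CL = L/(qS) = 3.3256×10^6/(8930·192) = 1.94.
CD = 0.0259 + 0.0447 × 1.94² = 0.1941.
L/D = CL/CD = 1.94 / 0.1941 = 9.99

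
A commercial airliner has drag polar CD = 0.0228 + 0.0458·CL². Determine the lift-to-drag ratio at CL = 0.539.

L/D = 14.9

CD = 0.0228 + 0.0458 × 0.539² = 0.03611
L/D = CL/CD = 0.539 / 0.03611 = 14.9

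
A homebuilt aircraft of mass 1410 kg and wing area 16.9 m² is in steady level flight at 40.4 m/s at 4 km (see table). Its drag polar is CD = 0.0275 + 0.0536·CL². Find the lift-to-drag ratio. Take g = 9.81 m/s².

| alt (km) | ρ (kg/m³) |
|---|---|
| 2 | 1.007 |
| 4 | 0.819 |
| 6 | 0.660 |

At 4 km, from the table: ρ = 0.819 kg/m³.
Weight W = mg = 1410 × 9.81 = 13832 N; in level flight L = W.
q = ½ρv² = ½ × 0.819 × 40.4² = 668.4 Pa.
CL = 2W/(ρv²S) = 2×13832/(0.819×40.4²×16.9) = 1.225.
CD = 0.0275 + 0.0536 × 1.225² = 0.1079.
L/D = CL/CD = 1.225 / 0.1079 = 11.4

L/D = 11.4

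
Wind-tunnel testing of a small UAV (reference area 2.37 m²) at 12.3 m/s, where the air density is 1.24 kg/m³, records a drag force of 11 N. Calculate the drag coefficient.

From D = ½ρv²S·CD, rearranging gives CD = 2D/(ρv²S).
CD = 2 × 11 / (1.24 × 12.3² × 2.37) = 0.0495

CD = 0.0495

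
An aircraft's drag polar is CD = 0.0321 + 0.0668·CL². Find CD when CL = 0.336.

CD = 0.0396

CD = 0.0321 + 0.0668 × 0.336² = 0.0321 + 0.007541 = 0.0396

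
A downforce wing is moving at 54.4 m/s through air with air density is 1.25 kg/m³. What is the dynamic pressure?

q = 1850 Pa

q = ½ρv² = ½ × 1.25 × 54.4² = 1850 Pa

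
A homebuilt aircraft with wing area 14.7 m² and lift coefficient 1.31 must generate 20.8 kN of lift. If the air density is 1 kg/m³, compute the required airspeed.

v = 46.5 m/s

L = ½ρv²S·CL ⇒ v = √(2L/(ρ·S·CL))
v = √(2 × 20800 / (1 × 14.7 × 1.31)) = √2160 = 46.5 m/s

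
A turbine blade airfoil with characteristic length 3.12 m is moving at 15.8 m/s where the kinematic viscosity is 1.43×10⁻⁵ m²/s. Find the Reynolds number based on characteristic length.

Re = 3.45×10^6

Re = v·c/ν = 15.8 × 3.12 / (1.43×10⁻⁵) = 3.45×10^6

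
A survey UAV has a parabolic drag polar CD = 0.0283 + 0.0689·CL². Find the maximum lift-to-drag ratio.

For CD = CD0 + K·CL², (L/D)max occurs at CL* = √(CD0/K) and equals 1/(2√(K·CD0)).
(L/D)max = 1/(2√(0.0689 × 0.0283)) = 1/(2 × 0.04416) = 11.3

(L/D)max = 11.3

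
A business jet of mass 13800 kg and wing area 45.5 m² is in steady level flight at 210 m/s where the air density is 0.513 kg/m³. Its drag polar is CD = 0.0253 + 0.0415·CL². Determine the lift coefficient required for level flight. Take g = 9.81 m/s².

CL = 0.263

In steady level flight, lift balances weight: W = mg = 13800 × 9.81 = 1.3538×10^5 N.
q = ½ρv² = ½ × 0.513 × 210² = 11310 Pa.
Required CL = L/(qS) = 1.3538×10^5/(11310·45.5) = 0.263.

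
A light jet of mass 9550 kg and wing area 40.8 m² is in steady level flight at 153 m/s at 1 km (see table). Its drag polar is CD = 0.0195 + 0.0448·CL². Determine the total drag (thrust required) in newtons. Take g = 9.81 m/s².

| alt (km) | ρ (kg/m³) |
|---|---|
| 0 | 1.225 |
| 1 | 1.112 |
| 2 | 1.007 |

At 1 km, from the table: ρ = 1.112 kg/m³.
Level flight ⇒ L = W = m·g = 9550 × 9.81 = 93686 N.
Dynamic pressure q = 0.5 × 1.112 × 153² = 13020 Pa.
Required CL = L/(qS) = 93686/(13020·40.8) = 0.1764.
CD = 0.0195 + 0.0448 × 0.1764² = 0.02089.
D = q·S·CD = 13020 × 40.8 × 0.02089 = 11100 N

D = 11100 N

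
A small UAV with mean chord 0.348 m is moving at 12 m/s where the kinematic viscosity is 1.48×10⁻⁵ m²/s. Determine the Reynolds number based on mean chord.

Re = v·c/ν = 12 × 0.348 / (1.48×10⁻⁵) = 2.82×10^5

Re = 2.82×10^5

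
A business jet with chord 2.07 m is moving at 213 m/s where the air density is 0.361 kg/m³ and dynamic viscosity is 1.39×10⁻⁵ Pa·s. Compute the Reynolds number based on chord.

Re = ρ·v·c/μ = 0.361 × 213 × 2.07 / (1.39×10⁻⁵) = 1.15×10^7

Re = 1.15×10^7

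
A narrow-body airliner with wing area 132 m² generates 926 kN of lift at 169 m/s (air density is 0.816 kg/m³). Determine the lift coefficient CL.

CL = 0.602

From L = ½ρv²S·CL, rearranging gives CL = 2L/(ρv²S).
CL = 2 × 9.26×10^5 / (0.816 × 169² × 132) = 0.602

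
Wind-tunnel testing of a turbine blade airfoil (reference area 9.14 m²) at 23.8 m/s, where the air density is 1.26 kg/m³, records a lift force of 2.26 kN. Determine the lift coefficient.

CL = 0.693

From L = ½ρv²S·CL, rearranging gives CL = 2L/(ρv²S).
CL = 2 × 2260 / (1.26 × 23.8² × 9.14) = 0.693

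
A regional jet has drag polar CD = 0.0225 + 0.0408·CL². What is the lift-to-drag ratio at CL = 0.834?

CD = 0.0225 + 0.0408 × 0.834² = 0.05088
L/D = CL/CD = 0.834 / 0.05088 = 16.4

L/D = 16.4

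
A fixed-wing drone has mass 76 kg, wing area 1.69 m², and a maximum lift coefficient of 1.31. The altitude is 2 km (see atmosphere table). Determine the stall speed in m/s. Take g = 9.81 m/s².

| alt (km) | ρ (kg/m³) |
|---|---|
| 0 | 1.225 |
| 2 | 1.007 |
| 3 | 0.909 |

At 2 km, from the table: ρ = 1.007 kg/m³.
Stall occurs when L = W at CL,max. W = mg = 76 × 9.81 = 745.6 N.
V_stall = √(2W/(ρ·S·CL,max)) = √(2 × 745.6 / (1.007 × 1.69 × 1.31))
V_stall = √668.8 = 25.9 m/s

V_stall = 25.9 m/s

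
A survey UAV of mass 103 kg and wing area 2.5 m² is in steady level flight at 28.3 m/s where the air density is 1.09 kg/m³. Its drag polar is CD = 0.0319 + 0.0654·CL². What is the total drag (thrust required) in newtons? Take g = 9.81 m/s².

D = 96 N

Weight W = mg = 103 × 9.81 = 1010.4 N; in level flight L = W.
q = ½ρv² = ½ × 1.09 × 28.3² = 436.5 Pa.
CL = 2W/(ρv²S) = 2×1010.4/(1.09×28.3²×2.5) = 0.926.
CD = 0.0319 + 0.0654 × 0.926² = 0.08798.
D = q·S·CD = 436.5 × 2.5 × 0.08798 = 96 N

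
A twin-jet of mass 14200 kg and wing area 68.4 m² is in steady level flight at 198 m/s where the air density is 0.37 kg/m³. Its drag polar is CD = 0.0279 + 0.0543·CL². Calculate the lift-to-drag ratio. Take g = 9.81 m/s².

L/D = 8.73

In steady level flight, lift balances weight: W = mg = 14200 × 9.81 = 1.393×10^5 N.
Dynamic pressure q = 0.5 × 0.37 × 198² = 7253 Pa.
CL = 2W/(ρv²S) = 2×1.393×10^5/(0.37×198²×68.4) = 0.2808.
CD = 0.0279 + 0.0543 × 0.2808² = 0.03218.
L/D = CL/CD = 0.2808 / 0.03218 = 8.73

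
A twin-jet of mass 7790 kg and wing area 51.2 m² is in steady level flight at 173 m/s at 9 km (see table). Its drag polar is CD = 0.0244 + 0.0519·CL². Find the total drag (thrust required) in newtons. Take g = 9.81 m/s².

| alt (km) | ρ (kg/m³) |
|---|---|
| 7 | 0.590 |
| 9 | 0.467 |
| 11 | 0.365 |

At 9 km, from the table: ρ = 0.467 kg/m³.
In steady level flight, lift balances weight: W = mg = 7790 × 9.81 = 76420 N.
Dynamic pressure q = 0.5 × 0.467 × 173² = 6988 Pa.
Required CL = L/(qS) = 76420/(6988·51.2) = 0.2136.
CD = 0.0244 + 0.0519 × 0.2136² = 0.02677.
D = q·S·CD = 6988 × 51.2 × 0.02677 = 9578 N

D = 9580 N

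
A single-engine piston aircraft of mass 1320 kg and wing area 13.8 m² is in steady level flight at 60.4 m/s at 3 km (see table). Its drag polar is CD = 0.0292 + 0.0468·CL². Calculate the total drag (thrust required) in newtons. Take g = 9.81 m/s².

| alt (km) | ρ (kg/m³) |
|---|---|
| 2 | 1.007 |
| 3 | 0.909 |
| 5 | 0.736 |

At 3 km, from the table: ρ = 0.909 kg/m³.
Level flight ⇒ L = W = m·g = 1320 × 9.81 = 12949 N.
q = ½ρv² = ½ × 0.909 × 60.4² = 1658 Pa.
Required CL = L/(qS) = 12949/(1658·13.8) = 0.5659.
CD = 0.0292 + 0.0468 × 0.5659² = 0.04419.
D = q·S·CD = 1658 × 13.8 × 0.04419 = 1011 N

D = 1010 N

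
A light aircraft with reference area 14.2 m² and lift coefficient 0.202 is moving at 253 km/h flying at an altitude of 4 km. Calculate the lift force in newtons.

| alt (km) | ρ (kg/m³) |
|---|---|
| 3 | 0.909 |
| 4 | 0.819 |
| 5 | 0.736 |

L = 5800 N

At 4 km, from the table: ρ = 0.819 kg/m³.
Convert speed: v = 253 km/h ÷ 3.6 = 70.28 m/s.
L = ½ρv²S·CL = ½ × 0.819 × 70.28² × 14.2 × 0.202 = 5800 N ≈ 5.8 kN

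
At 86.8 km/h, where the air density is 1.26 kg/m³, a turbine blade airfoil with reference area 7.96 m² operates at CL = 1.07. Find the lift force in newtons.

L = 3120 N

Convert speed: v = 86.8 km/h ÷ 3.6 = 24.11 m/s.
L = ½ρv²S·CL = ½ × 1.26 × 24.11² × 7.96 × 1.07 = 3120 N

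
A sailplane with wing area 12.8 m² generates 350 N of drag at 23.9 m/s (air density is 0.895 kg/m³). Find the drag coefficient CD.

From D = ½ρv²S·CD, rearranging gives CD = 2D/(ρv²S).
CD = 2 × 350 / (0.895 × 23.9² × 12.8) = 0.107

CD = 0.107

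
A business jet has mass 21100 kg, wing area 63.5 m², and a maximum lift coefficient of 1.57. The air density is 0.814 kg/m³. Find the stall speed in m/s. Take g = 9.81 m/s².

V_stall = 71.4 m/s

Weight W = mg = 21100 × 9.81 = 2.07×10^5 N.
V_stall = √(2W/(ρ·S·CL,max)) = √(2 × 2.07×10^5 / (0.814 × 63.5 × 1.57))
V_stall = √5101 = 71.4 m/s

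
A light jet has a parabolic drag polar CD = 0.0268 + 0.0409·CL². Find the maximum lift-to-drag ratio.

For CD = CD0 + K·CL², (L/D)max occurs at CL* = √(CD0/K) and equals 1/(2√(K·CD0)).
(L/D)max = 1/(2√(0.0409 × 0.0268)) = 1/(2 × 0.03311) = 15.1

(L/D)max = 15.1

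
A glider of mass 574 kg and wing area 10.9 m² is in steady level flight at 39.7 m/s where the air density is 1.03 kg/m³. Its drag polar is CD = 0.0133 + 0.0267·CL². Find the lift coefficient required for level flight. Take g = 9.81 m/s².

Level flight ⇒ L = W = m·g = 574 × 9.81 = 5630.9 N.
Dynamic pressure q = 0.5 × 1.03 × 39.7² = 811.7 Pa.
Required CL = L/(qS) = 5630.9/(811.7·10.9) = 0.6365.

CL = 0.636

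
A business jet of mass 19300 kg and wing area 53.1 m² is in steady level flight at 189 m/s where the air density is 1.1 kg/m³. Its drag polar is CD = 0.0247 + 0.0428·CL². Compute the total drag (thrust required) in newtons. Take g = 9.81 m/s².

D = 27200 N

Level flight ⇒ L = W = m·g = 19300 × 9.81 = 1.8933×10^5 N.
Dynamic pressure q = 0.5 × 1.1 × 189² = 19650 Pa.
Required CL = L/(qS) = 1.8933×10^5/(19650·53.1) = 0.1815.
CD = 0.0247 + 0.0428 × 0.1815² = 0.02611.
D = q·S·CD = 19650 × 53.1 × 0.02611 = 27240 N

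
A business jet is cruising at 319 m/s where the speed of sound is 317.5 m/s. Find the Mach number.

M = v/a = 319 / 317.5 = 1

M = 1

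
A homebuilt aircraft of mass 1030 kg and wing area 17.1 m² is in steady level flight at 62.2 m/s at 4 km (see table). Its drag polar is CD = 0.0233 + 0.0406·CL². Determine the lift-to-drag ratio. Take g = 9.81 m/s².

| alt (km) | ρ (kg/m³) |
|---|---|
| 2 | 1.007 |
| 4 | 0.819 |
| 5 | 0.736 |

At 4 km, from the table: ρ = 0.819 kg/m³.
Level flight ⇒ L = W = m·g = 1030 × 9.81 = 10104 N.
q = ½ρv² = ½ × 0.819 × 62.2² = 1584 Pa.
Required CL = L/(qS) = 10104/(1584·17.1) = 0.373.
CD = 0.0233 + 0.0406 × 0.373² = 0.02895.
L/D = CL/CD = 0.373 / 0.02895 = 12.9

L/D = 12.9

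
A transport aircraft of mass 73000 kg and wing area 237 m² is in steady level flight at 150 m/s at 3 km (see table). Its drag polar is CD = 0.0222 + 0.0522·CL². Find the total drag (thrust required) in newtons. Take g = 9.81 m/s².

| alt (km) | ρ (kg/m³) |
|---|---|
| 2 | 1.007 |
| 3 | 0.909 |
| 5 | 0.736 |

D = 64800 N

At 3 km, from the table: ρ = 0.909 kg/m³.
In steady level flight, lift balances weight: W = mg = 73000 × 9.81 = 7.1613×10^5 N.
q = ½ρv² = ½ × 0.909 × 150² = 10230 Pa.
CL = 2W/(ρv²S) = 2×7.1613×10^5/(0.909×150²×237) = 0.2955.
CD = 0.0222 + 0.0522 × 0.2955² = 0.02676.
D = q·S·CD = 10230 × 237 × 0.02676 = 64850 N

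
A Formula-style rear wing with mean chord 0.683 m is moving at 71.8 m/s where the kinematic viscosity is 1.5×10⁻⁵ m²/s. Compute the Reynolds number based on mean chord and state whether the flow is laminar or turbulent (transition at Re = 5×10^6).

Re = v·c/ν = 71.8 × 0.683 / (1.5×10⁻⁵) = 3.27×10^6
Since 3.27×10^6 < 5×10^6, the flow is laminar.

Re = 3.27×10^6 (laminar)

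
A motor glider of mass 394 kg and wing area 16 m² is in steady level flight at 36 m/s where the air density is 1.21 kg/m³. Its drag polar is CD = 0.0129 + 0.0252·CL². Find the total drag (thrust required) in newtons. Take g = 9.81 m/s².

D = 192 N

In steady level flight, lift balances weight: W = mg = 394 × 9.81 = 3865.1 N.
q = ½ρv² = ½ × 1.21 × 36² = 784.1 Pa.
Required CL = L/(qS) = 3865.1/(784.1·16) = 0.3081.
CD = 0.0129 + 0.0252 × 0.3081² = 0.01529.
D = q·S·CD = 784.1 × 16 × 0.01529 = 191.8 N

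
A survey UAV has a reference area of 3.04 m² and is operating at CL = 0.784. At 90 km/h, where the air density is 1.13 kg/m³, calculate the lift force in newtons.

L = 842 N

Convert speed: v = 90 km/h ÷ 3.6 = 25 m/s.
Dynamic pressure q = ½ρv² = ½ × 1.13 × 25² = 353.1 Pa.
L = q·S·CL = 353.1 × 3.04 × 0.784 = 842 N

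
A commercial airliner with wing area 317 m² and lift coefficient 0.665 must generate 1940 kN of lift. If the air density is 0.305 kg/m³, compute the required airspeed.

L = ½ρv²S·CL ⇒ v = √(2L/(ρ·S·CL))
v = √(2 × 1.94×10^6 / (0.305 × 317 × 0.665)) = √60350 = 246 m/s

v = 246 m/s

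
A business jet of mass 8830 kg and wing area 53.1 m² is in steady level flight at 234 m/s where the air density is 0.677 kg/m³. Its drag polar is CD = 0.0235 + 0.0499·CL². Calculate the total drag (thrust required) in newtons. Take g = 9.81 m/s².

D = 23500 N

Weight W = mg = 8830 × 9.81 = 86622 N; in level flight L = W.
q = ½ρv² = ½ × 0.677 × 234² = 18530 Pa.
Required CL = L/(qS) = 86622/(18530·53.1) = 0.08801.
CD = 0.0235 + 0.0499 × 0.08801² = 0.02389.
D = q·S·CD = 18530 × 53.1 × 0.02389 = 23510 N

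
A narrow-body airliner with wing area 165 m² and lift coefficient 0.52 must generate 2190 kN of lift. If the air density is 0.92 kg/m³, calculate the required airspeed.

L = ½ρv²S·CL ⇒ v = √(2L/(ρ·S·CL))
v = √(2 × 2.19×10^6 / (0.92 × 165 × 0.52)) = √55490 = 236 m/s

v = 236 m/s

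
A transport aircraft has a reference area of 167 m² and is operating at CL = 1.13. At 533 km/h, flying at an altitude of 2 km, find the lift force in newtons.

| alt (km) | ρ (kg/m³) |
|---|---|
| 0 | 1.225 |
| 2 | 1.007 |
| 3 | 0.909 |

At 2 km, from the table: ρ = 1.007 kg/m³.
Convert speed: v = 533 km/h ÷ 3.6 = 148.1 m/s.
L = ½ρv²S·CL = ½ × 1.007 × 148.1² × 167 × 1.13 = 2.08×10^6 N ≈ 2080 kN

L = 2.08×10^6 N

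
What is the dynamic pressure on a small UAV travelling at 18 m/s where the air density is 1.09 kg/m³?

q = 177 Pa

q = ½ρv² = ½ × 1.09 × 18² = 177 Pa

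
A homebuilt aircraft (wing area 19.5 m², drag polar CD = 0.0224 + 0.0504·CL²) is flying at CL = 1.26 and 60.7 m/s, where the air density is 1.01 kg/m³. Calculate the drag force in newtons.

CD = 0.0224 + 0.0504 × 1.26² = 0.1024
D = ½ρv²S·CD = ½ × 1.01 × 60.7² × 19.5 × 0.1024 = 3720 N

D = 3720 N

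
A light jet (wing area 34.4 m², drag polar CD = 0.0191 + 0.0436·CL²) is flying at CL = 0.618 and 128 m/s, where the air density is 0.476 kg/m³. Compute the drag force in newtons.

CD = 0.0191 + 0.0436 × 0.618² = 0.03575
D = ½ρv²S·CD = ½ × 0.476 × 128² × 34.4 × 0.03575 = 4800 N

D = 4800 N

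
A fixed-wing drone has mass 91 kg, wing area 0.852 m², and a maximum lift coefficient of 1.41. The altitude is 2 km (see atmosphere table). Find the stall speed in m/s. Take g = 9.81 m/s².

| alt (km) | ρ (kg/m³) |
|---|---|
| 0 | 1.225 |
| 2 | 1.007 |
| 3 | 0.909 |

At 2 km, from the table: ρ = 1.007 kg/m³.
Stall occurs when L = W at CL,max. W = mg = 91 × 9.81 = 892.7 N.
From L = ½ρV²S·CL,max = W: V_stall = √(2W/(ρSCL,max)) = √(2·892.7/(1.007·0.852·1.41))
V_stall = √1476 = 38.4 m/s

V_stall = 38.4 m/s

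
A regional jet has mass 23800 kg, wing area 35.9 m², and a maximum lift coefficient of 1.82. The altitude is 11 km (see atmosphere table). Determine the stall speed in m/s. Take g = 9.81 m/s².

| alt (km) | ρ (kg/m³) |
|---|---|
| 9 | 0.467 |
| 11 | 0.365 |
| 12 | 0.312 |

V_stall = 140 m/s

At 11 km, from the table: ρ = 0.365 kg/m³.
Weight W = mg = 23800 × 9.81 = 2.335×10^5 N.
V_stall = √(2W/(ρ·S·CL,max)) = √(2 × 2.335×10^5 / (0.365 × 35.9 × 1.82))
V_stall = √19580 = 140 m/s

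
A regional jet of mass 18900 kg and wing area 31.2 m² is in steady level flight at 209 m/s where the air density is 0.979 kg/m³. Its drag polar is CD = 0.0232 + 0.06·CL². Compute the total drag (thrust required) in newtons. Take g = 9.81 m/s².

D = 18600 N

Level flight ⇒ L = W = m·g = 18900 × 9.81 = 1.8541×10^5 N.
Dynamic pressure q = 0.5 × 0.979 × 209² = 21380 Pa.
Required CL = L/(qS) = 1.8541×10^5/(21380·31.2) = 0.2779.
CD = 0.0232 + 0.06 × 0.2779² = 0.02783.
D = q·S·CD = 21380 × 31.2 × 0.02783 = 18570 N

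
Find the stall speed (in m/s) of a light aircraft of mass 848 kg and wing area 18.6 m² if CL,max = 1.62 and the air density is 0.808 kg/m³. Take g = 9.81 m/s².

At stall, lift equals weight: L = W = m·g = 848 × 9.81 = 8319 N.
V_stall = √(2W/(ρ·S·CL,max)) = √(2 × 8319 / (0.808 × 18.6 × 1.62))
V_stall = √683.4 = 26.1 m/s

V_stall = 26.1 m/s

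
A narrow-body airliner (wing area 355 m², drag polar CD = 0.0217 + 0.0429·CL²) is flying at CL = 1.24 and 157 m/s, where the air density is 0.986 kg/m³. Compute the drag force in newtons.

CD = 0.0217 + 0.0429 × 1.24² = 0.08766
D = ½ρv²S·CD = ½ × 0.986 × 157² × 355 × 0.08766 = 3.78×10^5 N

D = 3.78×10^5 N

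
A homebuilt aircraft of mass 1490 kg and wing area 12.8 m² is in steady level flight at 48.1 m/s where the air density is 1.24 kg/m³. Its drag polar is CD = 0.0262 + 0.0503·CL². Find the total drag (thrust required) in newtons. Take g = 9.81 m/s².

In steady level flight, lift balances weight: W = mg = 1490 × 9.81 = 14617 N.
Dynamic pressure q = 0.5 × 1.24 × 48.1² = 1434 Pa.
CL = 2W/(ρv²S) = 2×14617/(1.24×48.1²×12.8) = 0.7961.
CD = 0.0262 + 0.0503 × 0.7961² = 0.05808.
D = q·S·CD = 1434 × 12.8 × 0.05808 = 1066 N

D = 1070 N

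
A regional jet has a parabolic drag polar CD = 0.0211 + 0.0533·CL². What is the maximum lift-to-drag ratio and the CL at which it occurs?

(L/D)max = 14.9, at CL = 0.629

For CD = CD0 + K·CL², (L/D)max occurs at CL* = √(CD0/K) and equals 1/(2√(K·CD0)).
(L/D)max = 1/(2√(0.0533 × 0.0211)) = 1/(2 × 0.03354) = 14.9
CL* = √(0.0211/0.0533) = 0.629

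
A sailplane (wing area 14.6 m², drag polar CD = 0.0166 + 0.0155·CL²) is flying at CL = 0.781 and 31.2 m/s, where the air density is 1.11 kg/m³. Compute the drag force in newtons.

D = 206 N

CD = 0.0166 + 0.0155 × 0.781² = 0.02605
D = ½ρv²S·CD = ½ × 1.11 × 31.2² × 14.6 × 0.02605 = 206 N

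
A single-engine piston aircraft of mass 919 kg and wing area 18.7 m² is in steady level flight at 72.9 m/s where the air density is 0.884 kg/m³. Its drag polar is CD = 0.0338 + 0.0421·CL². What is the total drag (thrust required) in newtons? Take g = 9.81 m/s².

D = 1560 N

In steady level flight, lift balances weight: W = mg = 919 × 9.81 = 9015.4 N.
Dynamic pressure q = 0.5 × 0.884 × 72.9² = 2349 Pa.
Required CL = L/(qS) = 9015.4/(2349·18.7) = 0.2052.
CD = 0.0338 + 0.0421 × 0.2052² = 0.03557.
D = q·S·CD = 2349 × 18.7 × 0.03557 = 1563 N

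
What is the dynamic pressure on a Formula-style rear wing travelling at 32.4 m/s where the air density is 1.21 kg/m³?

q = ½ρv² = ½ × 1.21 × 32.4² = 635 Pa

q = 635 Pa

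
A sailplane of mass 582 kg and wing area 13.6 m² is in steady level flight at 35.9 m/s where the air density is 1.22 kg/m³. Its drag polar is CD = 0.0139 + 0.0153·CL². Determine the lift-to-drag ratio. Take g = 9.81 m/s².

Level flight ⇒ L = W = m·g = 582 × 9.81 = 5709.4 N.
Dynamic pressure q = 0.5 × 1.22 × 35.9² = 786.2 Pa.
CL = W/(q·S) = 5709.4 / (786.2 × 13.6) = 0.534.
CD = 0.0139 + 0.0153 × 0.534² = 0.01826.
L/D = CL/CD = 0.534 / 0.01826 = 29.2

L/D = 29.2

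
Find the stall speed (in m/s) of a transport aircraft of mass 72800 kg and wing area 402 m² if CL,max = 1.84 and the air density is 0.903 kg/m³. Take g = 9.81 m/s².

V_stall = 46.2 m/s

At stall, lift equals weight: L = W = m·g = 72800 × 9.81 = 7.142×10^5 N.
From L = ½ρV²S·CL,max = W: V_stall = √(2W/(ρSCL,max)) = √(2·7.142×10^5/(0.903·402·1.84))
V_stall = √2138 = 46.2 m/s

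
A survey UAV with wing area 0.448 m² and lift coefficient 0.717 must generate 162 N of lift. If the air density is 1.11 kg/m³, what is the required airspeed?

L = ½ρv²S·CL ⇒ v = √(2L/(ρ·S·CL))
v = √(2 × 162 / (1.11 × 0.448 × 0.717)) = √908.7 = 30.1 m/s

v = 30.1 m/s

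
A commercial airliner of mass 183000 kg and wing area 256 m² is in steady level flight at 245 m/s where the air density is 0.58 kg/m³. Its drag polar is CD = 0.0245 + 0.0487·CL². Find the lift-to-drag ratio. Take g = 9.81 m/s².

L/D = 12.4

Level flight ⇒ L = W = m·g = 183000 × 9.81 = 1.7952×10^6 N.
q = ½ρv² = ½ × 0.58 × 245² = 17410 Pa.
Required CL = L/(qS) = 1.7952×10^6/(17410·256) = 0.4029.
CD = 0.0245 + 0.0487 × 0.4029² = 0.0324.
L/D = CL/CD = 0.4029 / 0.0324 = 12.4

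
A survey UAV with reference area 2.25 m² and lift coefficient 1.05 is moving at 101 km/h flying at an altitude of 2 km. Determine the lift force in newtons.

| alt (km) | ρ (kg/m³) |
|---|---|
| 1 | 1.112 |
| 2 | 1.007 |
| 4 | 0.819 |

L = 936 N

At 2 km, from the table: ρ = 1.007 kg/m³.
Convert speed: v = 101 km/h ÷ 3.6 = 28.06 m/s.
L = ½ρv²S·CL = ½ × 1.007 × 28.06² × 2.25 × 1.05 = 936 N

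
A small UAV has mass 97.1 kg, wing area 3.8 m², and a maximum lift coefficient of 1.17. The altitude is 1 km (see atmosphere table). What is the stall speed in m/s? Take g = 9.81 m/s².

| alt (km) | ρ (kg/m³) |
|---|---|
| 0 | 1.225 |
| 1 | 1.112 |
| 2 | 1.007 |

V_stall = 19.6 m/s

At 1 km, from the table: ρ = 1.112 kg/m³.
Weight W = mg = 97.1 × 9.81 = 952.6 N.
From L = ½ρV²S·CL,max = W: V_stall = √(2W/(ρSCL,max)) = √(2·952.6/(1.112·3.8·1.17))
V_stall = √385.3 = 19.6 m/s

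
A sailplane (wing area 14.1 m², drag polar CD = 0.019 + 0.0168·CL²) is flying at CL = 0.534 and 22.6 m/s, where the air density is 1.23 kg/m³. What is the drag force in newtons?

D = 105 N

CD = 0.019 + 0.0168 × 0.534² = 0.02379
D = ½ρv²S·CD = ½ × 1.23 × 22.6² × 14.1 × 0.02379 = 105 N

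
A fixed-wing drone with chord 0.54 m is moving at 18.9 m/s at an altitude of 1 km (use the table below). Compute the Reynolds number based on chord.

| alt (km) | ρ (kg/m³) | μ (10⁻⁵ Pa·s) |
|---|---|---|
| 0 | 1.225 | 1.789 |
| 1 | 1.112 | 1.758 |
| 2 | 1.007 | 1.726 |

At 1 km, from the table: ρ = 1.112 kg/m³, μ = 1.758×10⁻⁵ Pa·s.
Re = ρ·v·c/μ = 1.112 × 18.9 × 0.54 / (1.758×10⁻⁵) = 6.46×10^5

Re = 6.46×10^5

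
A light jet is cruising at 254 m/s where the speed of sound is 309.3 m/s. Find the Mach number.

M = v/a = 254 / 309.3 = 0.821

M = 0.821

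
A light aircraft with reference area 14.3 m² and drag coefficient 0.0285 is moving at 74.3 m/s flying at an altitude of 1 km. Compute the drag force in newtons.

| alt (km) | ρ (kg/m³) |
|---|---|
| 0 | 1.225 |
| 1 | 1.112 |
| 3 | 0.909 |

At 1 km, from the table: ρ = 1.112 kg/m³.
Dynamic pressure q = ½ρv² = ½ × 1.112 × 74.3² = 3069 Pa.
D = q·S·CD = 3069 × 14.3 × 0.0285 = 1250 N

D = 1250 N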